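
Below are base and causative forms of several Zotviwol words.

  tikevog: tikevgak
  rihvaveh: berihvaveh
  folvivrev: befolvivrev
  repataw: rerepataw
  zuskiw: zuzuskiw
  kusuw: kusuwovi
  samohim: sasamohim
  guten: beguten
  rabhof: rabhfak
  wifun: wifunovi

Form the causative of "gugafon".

gugafnak

wifun and guten both end in -n yet inflect differently (wifunovi, beguten), so the final letter is not what conditions the rule; the last vowel is.
"gugafon" has last vowel 'o'. The stems whose last vowel is 'o' (tikevog → tikevgak, rabhof → rabhfak) delete the last vowel and add -ak.
So gugafon → gugafnak.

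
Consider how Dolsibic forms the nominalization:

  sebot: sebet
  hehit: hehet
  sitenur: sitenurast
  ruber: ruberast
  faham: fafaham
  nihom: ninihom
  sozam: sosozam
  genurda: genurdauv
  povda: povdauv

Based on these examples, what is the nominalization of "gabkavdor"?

sebot and nihom both have last vowel 'o' yet inflect differently (sebet, ninihom), so the last vowel is not what conditions the rule; the final letter is.
"gabkavdor" ends in -r. The stems ending in -r (sitenur → sitenurast, ruber → ruberast) add -ast.
So gabkavdor → gabkavdorast.

gabkavdorast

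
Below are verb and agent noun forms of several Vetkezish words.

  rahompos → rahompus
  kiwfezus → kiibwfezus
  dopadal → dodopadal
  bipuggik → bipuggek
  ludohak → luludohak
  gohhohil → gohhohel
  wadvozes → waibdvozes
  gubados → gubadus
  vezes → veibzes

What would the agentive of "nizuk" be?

niibzuk

kiwfezus and gubados both end in -s yet inflect differently (kiibwfezus, gubadus), so the final letter is not what conditions the rule; the last vowel is.
"nizuk" has last vowel 'u'. The one such stem in the data (kiwfezus → kiibwfezus) inserts -ib- after the first vowel (as do vezes, wadvozes), so the same rule applies.
So nizuk → niibzuk.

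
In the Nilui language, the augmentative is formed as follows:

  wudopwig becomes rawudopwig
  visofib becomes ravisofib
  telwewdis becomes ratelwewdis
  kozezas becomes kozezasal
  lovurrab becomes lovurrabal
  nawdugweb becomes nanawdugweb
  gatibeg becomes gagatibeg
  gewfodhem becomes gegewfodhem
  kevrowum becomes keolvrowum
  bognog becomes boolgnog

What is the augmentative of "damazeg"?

dadamazeg

telwewdis and kozezas both end in -s yet inflect differently (ratelwewdis, kozezasal), so the final letter is not what conditions the rule; the last vowel is.
"damazeg" has last vowel 'e'. The stems whose last vowel is 'e' (nawdugweb → nanawdugweb, gatibeg → gagatibeg, gewfodhem → gegewfodhem) repeat the first consonant+vowel as a prefix.
The other patterns: stems whose last vowel is 'i' add the prefix ra-; stems whose last vowel is 'a' add -al; stems whose last vowel is 'o' or 'u' insert -ol- after the first vowel.
So damazeg → dadamazeg.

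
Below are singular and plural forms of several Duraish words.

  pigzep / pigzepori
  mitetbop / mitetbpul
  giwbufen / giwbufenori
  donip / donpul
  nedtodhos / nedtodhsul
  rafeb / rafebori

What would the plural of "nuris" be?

pigzep and mitetbop both end in -p yet inflect differently (pigzepori, mitetbpul), so the final letter is not what conditions the rule; the last vowel is.
"nuris" has last vowel 'i'. The one such stem in the data (donip → donpul) deletes the last vowel and adds -ul (as do mitetbop, nedtodhos), so the same rule applies.
So nuris → nursul.

nursul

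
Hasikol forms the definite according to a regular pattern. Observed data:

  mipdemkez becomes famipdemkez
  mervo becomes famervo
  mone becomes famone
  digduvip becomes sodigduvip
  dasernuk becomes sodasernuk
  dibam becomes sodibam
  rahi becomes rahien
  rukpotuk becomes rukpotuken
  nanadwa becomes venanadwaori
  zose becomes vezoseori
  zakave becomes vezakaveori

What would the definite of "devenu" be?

sodevenu

dasernuk and rukpotuk both end in -k yet inflect differently (sodasernuk, rukpotuken), so the final letter is not what conditions the rule; the first letter is.
"devenu" begins with d-. The stems beginning with d- (digduvip → sodigduvip, dasernuk → sodasernuk, dibam → sodibam) add the prefix so-.
The other patterns: stems beginning with m- add the prefix fa-; stems beginning with r- add -en; stems beginning with n- or z- add ve- … -ori around the stem.
So devenu → sodevenu.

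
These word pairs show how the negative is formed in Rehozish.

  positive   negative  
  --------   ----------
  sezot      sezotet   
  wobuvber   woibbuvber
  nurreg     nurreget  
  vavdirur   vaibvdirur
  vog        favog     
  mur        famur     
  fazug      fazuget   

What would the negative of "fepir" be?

fepiret

vog and fazug both end in -g yet inflect differently (favog, fazuget), so the final letter is not what conditions the rule; the number of vowels is.
"fepir" has 2 vowels. The stems with 2 vowels (fazug → fazuget, nurreg → nurreget, sezot → sezotet) add -et.
So fepir → fepiret.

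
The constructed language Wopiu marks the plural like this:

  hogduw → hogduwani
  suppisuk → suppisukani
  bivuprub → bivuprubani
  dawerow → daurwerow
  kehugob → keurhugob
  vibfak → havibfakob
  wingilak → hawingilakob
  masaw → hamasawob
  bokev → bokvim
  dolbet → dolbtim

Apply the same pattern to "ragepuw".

hogduw and dawerow both end in -w yet inflect differently (hogduwani, daurwerow), so the final letter is not what conditions the rule; the last vowel is.
"ragepuw" has last vowel 'u'. The stems whose last vowel is 'u' (hogduw → hogduwani, suppisuk → suppisukani, bivuprub → bivuprubani) add -ani.
The other patterns: stems whose last vowel is 'o' insert -ur- after the first vowel; stems whose last vowel is 'a' add ha- … -ob around the stem; stems whose last vowel is 'e' delete the last vowel and add -im.
So ragepuw → ragepuwani.

ragepuwani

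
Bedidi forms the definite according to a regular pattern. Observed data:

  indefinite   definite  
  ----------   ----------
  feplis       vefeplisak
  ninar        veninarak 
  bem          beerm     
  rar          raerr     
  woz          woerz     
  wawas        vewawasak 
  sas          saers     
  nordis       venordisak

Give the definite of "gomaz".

"gomaz" has 2 vowels. The stems with 2 vowels (wawas → vewawasak, nordis → venordisak, feplis → vefeplisak) add ve- … -ak around the stem.
So gomaz → vegomazak.

vegomazak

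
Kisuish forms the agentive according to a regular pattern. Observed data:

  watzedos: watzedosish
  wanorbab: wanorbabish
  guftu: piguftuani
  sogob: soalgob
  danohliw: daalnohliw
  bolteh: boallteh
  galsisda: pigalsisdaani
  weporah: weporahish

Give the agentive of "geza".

weporah and bolteh both end in -h yet inflect differently (weporahish, boallteh), so the final letter is not what conditions the rule; the first letter is.
"geza" begins with g-. The stems beginning with g- (galsisda → pigalsisdaani, guftu → piguftuani) add pi- … -ani around the stem.
The other patterns: stems beginning with w- add -ish; stems beginning with b-, d- or s- insert -al- after the first vowel.
So geza → pigezaani.

pigezaani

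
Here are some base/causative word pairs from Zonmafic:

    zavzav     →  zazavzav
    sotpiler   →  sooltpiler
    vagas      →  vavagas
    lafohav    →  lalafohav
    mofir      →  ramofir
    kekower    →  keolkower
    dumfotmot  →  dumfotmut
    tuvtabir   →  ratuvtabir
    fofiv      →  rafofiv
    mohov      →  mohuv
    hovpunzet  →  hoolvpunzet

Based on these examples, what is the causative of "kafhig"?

rakafhig

zavzav and mohov both end in -v yet inflect differently (zazavzav, mohuv), so the final letter is not what conditions the rule; the last vowel is.
"kafhig" has last vowel 'i'. The stems whose last vowel is 'i' (mofir → ramofir, fofiv → rafofiv, tuvtabir → ratuvtabir) add the prefix ra-.
So kafhig → rakafhig.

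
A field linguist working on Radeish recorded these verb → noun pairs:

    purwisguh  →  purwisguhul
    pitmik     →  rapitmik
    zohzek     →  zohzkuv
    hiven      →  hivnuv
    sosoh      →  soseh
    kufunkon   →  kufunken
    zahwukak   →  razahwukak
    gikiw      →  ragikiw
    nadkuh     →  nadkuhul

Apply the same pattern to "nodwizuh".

nadkuh and sosoh both end in -h yet inflect differently (nadkuhul, soseh), so the final letter is not what conditions the rule; the last vowel is.
"nodwizuh" has last vowel 'u'. The stems whose last vowel is 'u' (nadkuh → nadkuhul, purwisguh → purwisguhul) add -ul.
The other patterns: stems whose last vowel is 'e' delete the last vowel and add -uv; stems whose last vowel is 'o' change the last vowel to 'e'; stems whose last vowel is 'a' or 'i' add the prefix ra-.
So nodwizuh → nodwizuhul.

nodwizuhul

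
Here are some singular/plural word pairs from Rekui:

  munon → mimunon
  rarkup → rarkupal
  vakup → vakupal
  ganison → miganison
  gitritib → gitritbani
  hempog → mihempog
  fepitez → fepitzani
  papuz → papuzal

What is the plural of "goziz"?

gozzani

"goziz" has last vowel 'i'. The one such stem in the data (gitritib → gitritbani) deletes the last vowel and adds -ani (as does fepitez), so the same rule applies.
The other patterns: stems whose last vowel is 'o' add the prefix mi-; stems whose last vowel is 'u' add -al.
So goziz → gozzani.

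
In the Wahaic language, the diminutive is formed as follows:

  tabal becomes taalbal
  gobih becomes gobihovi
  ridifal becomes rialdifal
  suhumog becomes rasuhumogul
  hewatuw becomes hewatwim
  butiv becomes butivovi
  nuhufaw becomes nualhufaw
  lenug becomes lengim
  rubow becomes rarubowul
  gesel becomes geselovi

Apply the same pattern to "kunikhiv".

kunikhivovi

hewatuw and rubow both end in -w yet inflect differently (hewatwim, rarubowul), so the final letter is not what conditions the rule; the last vowel is.
"kunikhiv" has last vowel 'i'. The stems whose last vowel is 'i' (butiv → butivovi, gobih → gobihovi) add -ovi.
So kunikhiv → kunikhivovi.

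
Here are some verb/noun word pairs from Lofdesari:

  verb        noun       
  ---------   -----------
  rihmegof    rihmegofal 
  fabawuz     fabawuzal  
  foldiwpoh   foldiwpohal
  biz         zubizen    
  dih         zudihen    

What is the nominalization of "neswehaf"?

neswehafal

dih and foldiwpoh both end in -h yet inflect differently (zudihen, foldiwpohal), so the final letter is not what conditions the rule; the number of vowels is.
"neswehaf" has 3 vowels. The stems with 3 vowels (foldiwpoh → foldiwpohal, rihmegof → rihmegofal, fabawuz → fabawuzal) add -al.
So neswehaf → neswehafal.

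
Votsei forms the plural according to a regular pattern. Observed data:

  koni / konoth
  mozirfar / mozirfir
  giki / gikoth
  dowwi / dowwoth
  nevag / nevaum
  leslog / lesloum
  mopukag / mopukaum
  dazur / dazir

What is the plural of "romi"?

romoth

nevag and mozirfar both have last vowel 'a' yet inflect differently (nevaum, mozirfir), so the last vowel is not what conditions the rule; the final letter is.
"romi" ends in -i. The stems ending in -i (giki → gikoth, dowwi → dowwoth, koni → konoth) drop the final letter and add -oth.
The other patterns: stems ending in -g drop the final letter and add -um; stems ending in -r change the last vowel to 'i'.
So romi → romoth.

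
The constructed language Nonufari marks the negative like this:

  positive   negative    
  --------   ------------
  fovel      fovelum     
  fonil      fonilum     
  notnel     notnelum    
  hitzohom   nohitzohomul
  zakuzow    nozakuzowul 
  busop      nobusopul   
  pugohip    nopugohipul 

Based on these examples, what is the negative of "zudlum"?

fonil and pugohip both have last vowel 'i' yet inflect differently (fonilum, nopugohipul), so the last vowel is not what conditions the rule; the final letter is.
"zudlum" ends in -m. The one such stem in the data (hitzohom → nohitzohomul) adds no- … -ul around the stem, so the same rule applies.
The other pattern: stems ending in -l add -um.
So zudlum → nozudlumul.

nozudlumul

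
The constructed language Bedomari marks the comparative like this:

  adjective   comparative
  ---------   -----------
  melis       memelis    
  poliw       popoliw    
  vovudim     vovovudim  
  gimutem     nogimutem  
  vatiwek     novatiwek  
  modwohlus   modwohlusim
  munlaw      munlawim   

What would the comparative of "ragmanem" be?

vovudim and gimutem both end in -m yet inflect differently (vovovudim, nogimutem), so the final letter is not what conditions the rule; the last vowel is.
"ragmanem" has last vowel 'e'. The stems whose last vowel is 'e' (gimutem → nogimutem, vatiwek → novatiwek) add the prefix no-.
So ragmanem → noragmanem.

noragmanem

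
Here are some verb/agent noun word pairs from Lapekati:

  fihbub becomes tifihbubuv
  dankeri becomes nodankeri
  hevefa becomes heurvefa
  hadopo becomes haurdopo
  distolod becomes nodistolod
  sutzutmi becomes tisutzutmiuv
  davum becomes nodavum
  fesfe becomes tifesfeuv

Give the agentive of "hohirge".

hourhirge

dankeri and sutzutmi both end in -i yet inflect differently (nodankeri, tisutzutmiuv), so the final letter is not what conditions the rule; the first letter is.
"hohirge" begins with h-. The stems beginning with h- (hadopo → haurdopo, hevefa → heurvefa) insert -ur- after the first vowel.
The other patterns: stems beginning with d- add the prefix no-; stems beginning with f- or s- add ti- … -uv around the stem.
So hohirge → hourhirge.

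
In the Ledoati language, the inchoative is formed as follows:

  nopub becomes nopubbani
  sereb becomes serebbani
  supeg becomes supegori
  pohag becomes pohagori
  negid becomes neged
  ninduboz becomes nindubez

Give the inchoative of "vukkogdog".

vukkogdogori

sereb and supeg both have last vowel 'e' yet inflect differently (serebbani, supegori), so the last vowel is not what conditions the rule; the final letter is.
"vukkogdog" ends in -g. The stems ending in -g (supeg → supegori, pohag → pohagori) add -ori.
So vukkogdog → vukkogdogori.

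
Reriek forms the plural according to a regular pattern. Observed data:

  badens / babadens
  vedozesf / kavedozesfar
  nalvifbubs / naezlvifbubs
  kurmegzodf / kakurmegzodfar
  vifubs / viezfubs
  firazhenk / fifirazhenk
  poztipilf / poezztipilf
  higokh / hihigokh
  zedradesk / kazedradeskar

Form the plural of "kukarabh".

zedradesk and firazhenk both end in -k yet inflect differently (kazedradeskar, fifirazhenk), so the final letter is not what conditions the rule; the second-to-last letter is.
"kukarabh" has second-to-last letter 'b'. The stems whose second-to-last letter is 'b' (vifubs → viezfubs, nalvifbubs → naezlvifbubs) insert -ez- after the first vowel.
So kukarabh → kuezkarabh.

kuezkarabh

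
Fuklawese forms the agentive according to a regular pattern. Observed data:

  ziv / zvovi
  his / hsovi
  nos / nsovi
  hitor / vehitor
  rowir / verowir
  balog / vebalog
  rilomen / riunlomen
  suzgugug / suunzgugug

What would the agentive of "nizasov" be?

niunzasov

balog and suzgugug both end in -g yet inflect differently (vebalog, suunzgugug), so the final letter is not what conditions the rule; the number of vowels is.
"nizasov" has 3 vowels. The stems with 3 vowels (rilomen → riunlomen, suzgugug → suunzgugug) insert -un- after the first vowel.
The other patterns: stems with 1 vowel delete the last vowel and add -ovi; stems with 2 vowels add the prefix ve-.
So nizasov → niunzasov.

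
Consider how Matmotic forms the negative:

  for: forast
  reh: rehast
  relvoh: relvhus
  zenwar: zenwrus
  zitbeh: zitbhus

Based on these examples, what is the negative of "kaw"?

reh and relvoh both end in -h yet inflect differently (rehast, relvhus), so the final letter is not what conditions the rule; the number of vowels is.
"kaw" has 1 vowel. The stems with 1 vowel (for → forast, reh → rehast) add -ast.
The other pattern: stems with 2 vowels delete the last vowel and add -us.
So kaw → kawast.

kawast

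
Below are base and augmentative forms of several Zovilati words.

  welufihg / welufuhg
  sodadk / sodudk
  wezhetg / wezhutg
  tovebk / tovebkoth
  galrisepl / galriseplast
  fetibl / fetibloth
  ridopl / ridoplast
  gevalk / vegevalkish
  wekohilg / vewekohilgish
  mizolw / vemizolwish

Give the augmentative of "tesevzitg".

gevalk and tovebk both end in -k yet inflect differently (vegevalkish, tovebkoth), so the final letter is not what conditions the rule; the second-to-last letter is.
"tesevzitg" has second-to-last letter 't'. The one such stem in the data (wezhetg → wezhutg) changes the last vowel to 'u' (as do welufihg, sodadk), so the same rule applies.
So tesevzitg → tesevzutg.

tesevzutg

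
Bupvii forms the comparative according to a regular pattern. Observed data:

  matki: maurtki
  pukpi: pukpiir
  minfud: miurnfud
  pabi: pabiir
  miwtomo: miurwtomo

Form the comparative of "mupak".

matki and pukpi both end in -i yet inflect differently (maurtki, pukpiir), so the final letter is not what conditions the rule; the first letter is.
"mupak" begins with m-. The stems beginning with m- (minfud → miurnfud, matki → maurtki, miwtomo → miurwtomo) insert -ur- after the first vowel.
So mupak → muurpak.

muurpak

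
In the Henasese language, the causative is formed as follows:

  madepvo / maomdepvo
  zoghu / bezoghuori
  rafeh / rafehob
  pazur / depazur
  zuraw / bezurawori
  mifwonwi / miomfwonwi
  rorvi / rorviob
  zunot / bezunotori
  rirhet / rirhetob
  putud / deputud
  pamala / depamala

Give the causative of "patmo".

depatmo

"patmo" begins with p-. The stems beginning with p- (pamala → depamala, pazur → depazur, putud → deputud) add the prefix de-.
So patmo → depatmo.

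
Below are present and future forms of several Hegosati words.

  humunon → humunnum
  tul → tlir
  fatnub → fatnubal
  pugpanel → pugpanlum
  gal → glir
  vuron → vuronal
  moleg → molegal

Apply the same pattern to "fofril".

fofrilal

tul and pugpanel both end in -l yet inflect differently (tlir, pugpanlum), so the final letter is not what conditions the rule; the number of vowels is.
"fofril" has 2 vowels. The stems with 2 vowels (fatnub → fatnubal, vuron → vuronal, moleg → molegal) add -al.
The other patterns: stems with 1 vowel delete the last vowel and add -ir; stems with 3 vowels delete the last vowel and add -um.
So fofril → fofrilal.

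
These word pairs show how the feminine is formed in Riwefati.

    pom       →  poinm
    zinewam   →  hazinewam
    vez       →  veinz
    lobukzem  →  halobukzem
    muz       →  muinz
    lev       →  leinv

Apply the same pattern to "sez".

zinewam and pom both end in -m yet inflect differently (hazinewam, poinm), so the final letter is not what conditions the rule; the number of vowels is.
"sez" has 1 vowel. The stems with 1 vowel (pom → poinm, vez → veinz, muz → muinz) insert -in- after the first vowel.
The other pattern: stems with 3 vowels add the prefix ha-.
So sez → seinz.

seinz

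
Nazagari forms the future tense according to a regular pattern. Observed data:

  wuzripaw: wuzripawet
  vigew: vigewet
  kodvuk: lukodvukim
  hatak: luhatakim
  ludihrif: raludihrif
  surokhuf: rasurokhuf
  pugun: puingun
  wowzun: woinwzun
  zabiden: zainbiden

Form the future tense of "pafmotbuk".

lupafmotbukim

wuzripaw and hatak both have last vowel 'a' yet inflect differently (wuzripawet, luhatakim), so the last vowel is not what conditions the rule; the final letter is.
"pafmotbuk" ends in -k. The stems ending in -k (kodvuk → lukodvukim, hatak → luhatakim) add lu- … -im around the stem.
The other patterns: stems ending in -w add -et; stems ending in -f add the prefix ra-; stems ending in -n insert -in- after the first vowel.
So pafmotbuk → lupafmotbukim.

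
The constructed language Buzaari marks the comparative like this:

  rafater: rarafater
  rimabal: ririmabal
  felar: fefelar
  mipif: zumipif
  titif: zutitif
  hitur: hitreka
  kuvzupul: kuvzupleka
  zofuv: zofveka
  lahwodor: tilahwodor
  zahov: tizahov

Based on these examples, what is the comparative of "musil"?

zumusil

rafater and hitur both end in -r yet inflect differently (rarafater, hitreka), so the final letter is not what conditions the rule; the last vowel is.
"musil" has last vowel 'i'. The stems whose last vowel is 'i' (mipif → zumipif, titif → zutitif) add the prefix zu-.
The other patterns: stems whose last vowel is 'a' or 'e' repeat the first consonant+vowel as a prefix; stems whose last vowel is 'u' delete the last vowel and add -eka; stems whose last vowel is 'o' add the prefix ti-.
So musil → zumusil.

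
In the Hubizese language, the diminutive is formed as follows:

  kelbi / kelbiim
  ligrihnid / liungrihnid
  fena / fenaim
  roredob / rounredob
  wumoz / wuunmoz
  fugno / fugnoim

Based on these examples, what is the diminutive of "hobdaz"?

fugno and roredob both have last vowel 'o' yet inflect differently (fugnoim, rounredob), so the last vowel is not what conditions the rule; whether the stem ends in a vowel or a consonant is.
"hobdaz" ends in a consonant. The stems ending in a consonant (roredob → rounredob, ligrihnid → liungrihnid, wumoz → wuunmoz) insert -un- after the first vowel.
The other pattern: stems ending in a vowel add -im.
So hobdaz → hounbdaz.

hounbdaz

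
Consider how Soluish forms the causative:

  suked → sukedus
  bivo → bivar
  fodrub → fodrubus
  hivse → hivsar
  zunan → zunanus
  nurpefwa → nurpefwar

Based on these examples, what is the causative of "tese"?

tesar

"tese" ends in a vowel. The stems ending in a vowel (nurpefwa → nurpefwar, bivo → bivar, hivse → hivsar) drop the final letter and add -ar.
The other pattern: stems ending in a consonant add -us.
So tese → tesar.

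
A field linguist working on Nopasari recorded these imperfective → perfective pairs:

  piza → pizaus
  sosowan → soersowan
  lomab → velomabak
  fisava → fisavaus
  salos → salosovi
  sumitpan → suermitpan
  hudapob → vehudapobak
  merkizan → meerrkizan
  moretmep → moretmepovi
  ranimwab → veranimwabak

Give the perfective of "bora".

ranimwab and sosowan both have last vowel 'a' yet inflect differently (veranimwabak, soersowan), so the last vowel is not what conditions the rule; the final letter is.
"bora" ends in -a. The stems ending in -a (fisava → fisavaus, piza → pizaus) add -us.
The other patterns: stems ending in -b add ve- … -ak around the stem; stems ending in -n insert -er- after the first vowel; stems ending in -p or -s add -ovi.
So bora → boraus.

boraus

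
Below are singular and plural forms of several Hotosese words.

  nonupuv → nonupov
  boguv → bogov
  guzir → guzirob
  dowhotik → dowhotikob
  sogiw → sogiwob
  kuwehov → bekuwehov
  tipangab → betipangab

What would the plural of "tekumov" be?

betekumov

nonupuv and kuwehov both end in -v yet inflect differently (nonupov, bekuwehov), so the final letter is not what conditions the rule; the last vowel is.
"tekumov" has last vowel 'o'. The one such stem in the data (kuwehov → bekuwehov) adds the prefix be-, so the same rule applies.
The other patterns: stems whose last vowel is 'u' change the last vowel to 'o'; stems whose last vowel is 'i' add -ob.
So tekumov → betekumov.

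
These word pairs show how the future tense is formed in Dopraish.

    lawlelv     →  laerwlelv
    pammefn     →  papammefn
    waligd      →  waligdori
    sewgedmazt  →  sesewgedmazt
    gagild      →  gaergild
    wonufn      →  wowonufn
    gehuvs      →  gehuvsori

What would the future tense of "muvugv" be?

waligd and gagild both end in -d yet inflect differently (waligdori, gaergild), so the final letter is not what conditions the rule; the second-to-last letter is.
"muvugv" has second-to-last letter 'g'. The one such stem in the data (waligd → waligdori) adds -ori, so the same rule applies.
So muvugv → muvugvori.

muvugvori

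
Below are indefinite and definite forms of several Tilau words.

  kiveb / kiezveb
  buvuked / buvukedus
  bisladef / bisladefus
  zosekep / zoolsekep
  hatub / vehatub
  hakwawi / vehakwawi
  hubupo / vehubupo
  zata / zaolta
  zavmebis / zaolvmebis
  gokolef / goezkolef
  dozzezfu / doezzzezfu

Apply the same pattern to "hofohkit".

vehofohkit

hatub and kiveb both end in -b yet inflect differently (vehatub, kiezveb), so the final letter is not what conditions the rule; the first letter is.
"hofohkit" begins with h-. The stems beginning with h- (hakwawi → vehakwawi, hatub → vehatub, hubupo → vehubupo) add the prefix ve-.
So hofohkit → vehofohkit.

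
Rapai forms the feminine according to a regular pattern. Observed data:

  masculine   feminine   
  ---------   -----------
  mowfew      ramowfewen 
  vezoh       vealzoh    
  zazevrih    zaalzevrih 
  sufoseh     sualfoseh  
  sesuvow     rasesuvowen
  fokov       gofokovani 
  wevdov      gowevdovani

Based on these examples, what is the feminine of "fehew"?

rafehewen

fokov and vezoh both have last vowel 'o' yet inflect differently (gofokovani, vealzoh), so the last vowel is not what conditions the rule; the final letter is.
"fehew" ends in -w. The stems ending in -w (sesuvow → rasesuvowen, mowfew → ramowfewen) add ra- … -en around the stem.
The other patterns: stems ending in -v add go- … -ani around the stem; stems ending in -h insert -al- after the first vowel.
So fehew → rafehewen.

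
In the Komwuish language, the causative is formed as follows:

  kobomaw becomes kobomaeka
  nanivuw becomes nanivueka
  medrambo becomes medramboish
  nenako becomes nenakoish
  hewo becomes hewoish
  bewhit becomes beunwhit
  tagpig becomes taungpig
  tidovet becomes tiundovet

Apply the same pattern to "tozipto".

"tozipto" ends in -o. The stems ending in -o (medrambo → medramboish, nenako → nenakoish, hewo → hewoish) add -ish.
The other patterns: stems ending in -w drop the final letter and add -eka; stems ending in -g or -t insert -un- after the first vowel.
So tozipto → toziptoish.

toziptoish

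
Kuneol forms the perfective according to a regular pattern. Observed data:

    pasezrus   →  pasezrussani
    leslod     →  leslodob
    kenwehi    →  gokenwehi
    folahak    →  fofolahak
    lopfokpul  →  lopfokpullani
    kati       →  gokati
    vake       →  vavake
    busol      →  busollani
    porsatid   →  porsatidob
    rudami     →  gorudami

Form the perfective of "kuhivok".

kukuhivok

porsatid and rudami both have last vowel 'i' yet inflect differently (porsatidob, gorudami), so the last vowel is not what conditions the rule; the final letter is.
"kuhivok" ends in -k. The one such stem in the data (folahak → fofolahak) repeats the first consonant+vowel as a prefix (as does vake), so the same rule applies.
So kuhivok → kukuhivok.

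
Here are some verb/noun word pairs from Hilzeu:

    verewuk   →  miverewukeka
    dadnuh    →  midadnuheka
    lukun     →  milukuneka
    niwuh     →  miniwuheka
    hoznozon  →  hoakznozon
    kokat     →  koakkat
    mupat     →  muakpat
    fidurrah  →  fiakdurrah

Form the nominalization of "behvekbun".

lukun and hoznozon both end in -n yet inflect differently (milukuneka, hoakznozon), so the final letter is not what conditions the rule; the last vowel is.
"behvekbun" has last vowel 'u'. The stems whose last vowel is 'u' (verewuk → miverewukeka, dadnuh → midadnuheka, lukun → milukuneka) add mi- … -eka around the stem.
The other pattern: stems whose last vowel is 'a' or 'o' insert -ak- after the first vowel.
So behvekbun → mibehvekbuneka.

mibehvekbuneka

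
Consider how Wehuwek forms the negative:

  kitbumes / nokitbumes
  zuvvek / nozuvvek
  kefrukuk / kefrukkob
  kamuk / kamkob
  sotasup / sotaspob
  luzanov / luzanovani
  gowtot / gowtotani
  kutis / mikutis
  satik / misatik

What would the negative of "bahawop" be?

zuvvek and kefrukuk both end in -k yet inflect differently (nozuvvek, kefrukkob), so the final letter is not what conditions the rule; the last vowel is.
"bahawop" has last vowel 'o'. The stems whose last vowel is 'o' (luzanov → luzanovani, gowtot → gowtotani) add -ani.
So bahawop → bahawopani.

bahawopani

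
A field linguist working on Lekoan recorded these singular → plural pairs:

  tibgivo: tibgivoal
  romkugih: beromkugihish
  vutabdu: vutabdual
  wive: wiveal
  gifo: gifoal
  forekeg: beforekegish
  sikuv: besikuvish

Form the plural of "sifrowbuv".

besifrowbuvish

wive and forekeg both have last vowel 'e' yet inflect differently (wiveal, beforekegish), so the last vowel is not what conditions the rule; whether the stem ends in a vowel or a consonant is.
"sifrowbuv" ends in a consonant. The stems ending in a consonant (forekeg → beforekegish, romkugih → beromkugihish, sikuv → besikuvish) add be- … -ish around the stem.
So sifrowbuv → besifrowbuvish.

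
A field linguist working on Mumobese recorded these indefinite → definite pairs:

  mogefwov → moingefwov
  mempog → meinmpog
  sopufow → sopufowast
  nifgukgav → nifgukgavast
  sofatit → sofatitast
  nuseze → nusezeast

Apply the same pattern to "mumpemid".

muinmpemid

"mumpemid" begins with m-. The stems beginning with m- (mogefwov → moingefwov, mempog → meinmpog) insert -in- after the first vowel.
The other pattern: stems beginning with n- or s- add -ast.
So mumpemid → muinmpemid.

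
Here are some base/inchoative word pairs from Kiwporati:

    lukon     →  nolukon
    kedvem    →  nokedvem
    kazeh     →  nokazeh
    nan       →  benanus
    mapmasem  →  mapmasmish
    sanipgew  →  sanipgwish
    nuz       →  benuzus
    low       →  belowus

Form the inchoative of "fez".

befezus

nan and lukon both end in -n yet inflect differently (benanus, nolukon), so the final letter is not what conditions the rule; the number of vowels is.
"fez" has 1 vowel. The stems with 1 vowel (low → belowus, nuz → benuzus, nan → benanus) add be- … -us around the stem.
So fez → befezus.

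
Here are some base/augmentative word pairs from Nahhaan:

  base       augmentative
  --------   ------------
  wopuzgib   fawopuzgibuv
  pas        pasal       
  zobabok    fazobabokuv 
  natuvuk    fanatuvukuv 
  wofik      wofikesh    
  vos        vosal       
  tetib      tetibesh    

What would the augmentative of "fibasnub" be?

wofik and natuvuk both end in -k yet inflect differently (wofikesh, fanatuvukuv), so the final letter is not what conditions the rule; the number of vowels is.
"fibasnub" has 3 vowels. The stems with 3 vowels (natuvuk → fanatuvukuv, wopuzgib → fawopuzgibuv, zobabok → fazobabokuv) add fa- … -uv around the stem.
So fibasnub → fafibasnubuv.

fafibasnubuv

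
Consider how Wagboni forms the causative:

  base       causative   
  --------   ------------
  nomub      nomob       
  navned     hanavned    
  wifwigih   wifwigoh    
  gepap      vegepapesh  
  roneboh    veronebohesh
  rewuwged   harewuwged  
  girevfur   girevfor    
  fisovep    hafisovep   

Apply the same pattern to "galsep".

hagalsep

"galsep" has last vowel 'e'. The stems whose last vowel is 'e' (fisovep → hafisovep, navned → hanavned, rewuwged → harewuwged) add the prefix ha-.
The other patterns: stems whose last vowel is 'i' or 'u' change the last vowel to 'o'; stems whose last vowel is 'a' or 'o' add ve- … -esh around the stem.
So galsep → hagalsep.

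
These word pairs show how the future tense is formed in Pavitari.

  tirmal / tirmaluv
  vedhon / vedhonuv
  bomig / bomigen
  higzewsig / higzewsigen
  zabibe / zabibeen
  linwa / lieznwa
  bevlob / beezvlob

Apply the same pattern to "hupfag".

hupfagen

tirmal and linwa both have last vowel 'a' yet inflect differently (tirmaluv, lieznwa), so the last vowel is not what conditions the rule; the final letter is.
"hupfag" ends in -g. The stems ending in -g (bomig → bomigen, higzewsig → higzewsigen) add -en.
So hupfag → hupfagen.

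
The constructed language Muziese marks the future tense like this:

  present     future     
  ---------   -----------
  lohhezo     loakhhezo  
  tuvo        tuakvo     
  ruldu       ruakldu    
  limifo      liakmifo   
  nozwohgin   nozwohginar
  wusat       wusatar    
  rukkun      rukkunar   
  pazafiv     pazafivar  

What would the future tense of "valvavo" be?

ruldu and rukkun both have last vowel 'u' yet inflect differently (ruakldu, rukkunar), so the last vowel is not what conditions the rule; whether the stem ends in a vowel or a consonant is.
"valvavo" ends in a vowel. The stems ending in a vowel (lohhezo → loakhhezo, tuvo → tuakvo, ruldu → ruakldu) insert -ak- after the first vowel.
The other pattern: stems ending in a consonant add -ar.
So valvavo → vaaklvavo.

vaaklvavo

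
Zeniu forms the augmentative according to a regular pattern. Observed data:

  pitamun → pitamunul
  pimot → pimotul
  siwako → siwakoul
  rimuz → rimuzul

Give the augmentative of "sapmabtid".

Every pair shown (pitamun → pitamunul, pimot → pimotul, siwako → siwakoul, …) follows the same rule: add -ul.
So sapmabtid → sapmabtidul.

sapmabtidul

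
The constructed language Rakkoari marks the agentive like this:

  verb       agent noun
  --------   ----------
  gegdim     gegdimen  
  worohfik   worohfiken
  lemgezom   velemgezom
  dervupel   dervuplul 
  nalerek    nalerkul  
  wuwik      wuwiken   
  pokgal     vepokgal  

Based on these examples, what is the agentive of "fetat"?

nalerek and worohfik both end in -k yet inflect differently (nalerkul, worohfiken), so the final letter is not what conditions the rule; the last vowel is.
"fetat" has last vowel 'a'. The one such stem in the data (pokgal → vepokgal) adds the prefix ve-, so the same rule applies.
The other patterns: stems whose last vowel is 'e' delete the last vowel and add -ul; stems whose last vowel is 'i' add -en.
So fetat → vefetat.

vefetat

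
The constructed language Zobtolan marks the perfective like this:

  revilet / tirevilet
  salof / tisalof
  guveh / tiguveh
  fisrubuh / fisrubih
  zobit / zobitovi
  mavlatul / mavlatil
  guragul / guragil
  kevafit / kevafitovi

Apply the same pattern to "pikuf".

"pikuf" has last vowel 'u'. The stems whose last vowel is 'u' (fisrubuh → fisrubih, mavlatul → mavlatil, guragul → guragil) change the last vowel to 'i'.
The other patterns: stems whose last vowel is 'e' or 'o' add the prefix ti-; stems whose last vowel is 'i' add -ovi.
So pikuf → pikif.

pikif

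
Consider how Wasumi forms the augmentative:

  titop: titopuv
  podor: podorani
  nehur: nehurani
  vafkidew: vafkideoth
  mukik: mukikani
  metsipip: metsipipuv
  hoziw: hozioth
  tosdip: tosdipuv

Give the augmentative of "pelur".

pelurani

hoziw and tosdip both have last vowel 'i' yet inflect differently (hozioth, tosdipuv), so the last vowel is not what conditions the rule; the final letter is.
"pelur" ends in -r. The stems ending in -r (nehur → nehurani, podor → podorani) add -ani.
So pelur → pelurani.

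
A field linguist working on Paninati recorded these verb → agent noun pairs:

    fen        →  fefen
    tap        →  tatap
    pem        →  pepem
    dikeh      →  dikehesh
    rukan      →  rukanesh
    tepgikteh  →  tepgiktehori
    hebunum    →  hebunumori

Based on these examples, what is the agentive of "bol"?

fen and rukan both end in -n yet inflect differently (fefen, rukanesh), so the final letter is not what conditions the rule; the number of vowels is.
"bol" has 1 vowel. The stems with 1 vowel (fen → fefen, tap → tatap, pem → pepem) repeat the first consonant+vowel as a prefix.
So bol → bobol.

bobol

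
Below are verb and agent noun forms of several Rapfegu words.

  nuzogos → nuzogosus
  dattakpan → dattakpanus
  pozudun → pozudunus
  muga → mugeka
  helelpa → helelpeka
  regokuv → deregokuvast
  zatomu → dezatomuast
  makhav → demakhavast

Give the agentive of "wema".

"wema" ends in -a. The stems ending in -a (muga → mugeka, helelpa → helelpeka) drop the final letter and add -eka.
The other patterns: stems ending in -n or -s add -us; stems ending in -u or -v add de- … -ast around the stem.
So wema → wemeka.

wemeka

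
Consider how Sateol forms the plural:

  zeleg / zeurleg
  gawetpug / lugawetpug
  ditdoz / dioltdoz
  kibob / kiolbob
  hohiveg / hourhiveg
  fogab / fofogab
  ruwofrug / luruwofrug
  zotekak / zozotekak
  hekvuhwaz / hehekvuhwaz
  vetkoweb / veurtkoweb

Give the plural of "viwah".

viviwah

"viwah" has last vowel 'a'. The stems whose last vowel is 'a' (hekvuhwaz → hehekvuhwaz, zotekak → zozotekak, fogab → fofogab) repeat the first consonant+vowel as a prefix.
So viwah → viviwah.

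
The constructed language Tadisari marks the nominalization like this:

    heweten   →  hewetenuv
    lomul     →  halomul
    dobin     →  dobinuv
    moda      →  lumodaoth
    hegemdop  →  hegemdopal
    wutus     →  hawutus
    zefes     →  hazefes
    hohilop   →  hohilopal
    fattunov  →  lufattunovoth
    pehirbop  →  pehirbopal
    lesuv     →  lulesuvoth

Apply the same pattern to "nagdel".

"nagdel" ends in -l. The one such stem in the data (lomul → halomul) adds the prefix ha-, so the same rule applies.
The other patterns: stems ending in -p add -al; stems ending in -a or -v add lu- … -oth around the stem; stems ending in -n add -uv.
So nagdel → hanagdel.

hanagdel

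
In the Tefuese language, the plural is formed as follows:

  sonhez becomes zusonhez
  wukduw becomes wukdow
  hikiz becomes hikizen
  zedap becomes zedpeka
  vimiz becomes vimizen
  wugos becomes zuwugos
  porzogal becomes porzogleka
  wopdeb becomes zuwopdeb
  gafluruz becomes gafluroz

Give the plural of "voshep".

"voshep" has last vowel 'e'. The stems whose last vowel is 'e' (sonhez → zusonhez, wopdeb → zuwopdeb) add the prefix zu-.
The other patterns: stems whose last vowel is 'i' add -en; stems whose last vowel is 'a' delete the last vowel and add -eka; stems whose last vowel is 'u' change the last vowel to 'o'.
So voshep → zuvoshep.

zuvoshep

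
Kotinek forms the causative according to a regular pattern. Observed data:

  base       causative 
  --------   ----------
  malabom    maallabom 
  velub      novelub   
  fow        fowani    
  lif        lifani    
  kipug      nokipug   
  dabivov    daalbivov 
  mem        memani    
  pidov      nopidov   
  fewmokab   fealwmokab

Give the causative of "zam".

zamani

pidov and dabivov both end in -v yet inflect differently (nopidov, daalbivov), so the final letter is not what conditions the rule; the number of vowels is.
"zam" has 1 vowel. The stems with 1 vowel (lif → lifani, fow → fowani, mem → memani) add -ani.
So zam → zamani.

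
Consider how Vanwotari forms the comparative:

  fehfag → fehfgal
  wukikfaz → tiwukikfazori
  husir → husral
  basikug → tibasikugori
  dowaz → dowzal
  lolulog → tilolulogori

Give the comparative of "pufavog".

"pufavog" has 3 vowels. The stems with 3 vowels (wukikfaz → tiwukikfazori, lolulog → tilolulogori, basikug → tibasikugori) add ti- … -ori around the stem.
So pufavog → tipufavogori.

tipufavogori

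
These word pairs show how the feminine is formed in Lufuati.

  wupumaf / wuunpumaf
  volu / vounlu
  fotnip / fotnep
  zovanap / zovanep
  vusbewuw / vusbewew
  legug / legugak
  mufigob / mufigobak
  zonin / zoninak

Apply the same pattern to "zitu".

ziuntu

wupumaf and zovanap both have last vowel 'a' yet inflect differently (wuunpumaf, zovanep), so the last vowel is not what conditions the rule; the final letter is.
"zitu" ends in -u. The one such stem in the data (volu → vounlu) inserts -un- after the first vowel (as does wupumaf), so the same rule applies.
So zitu → ziuntu.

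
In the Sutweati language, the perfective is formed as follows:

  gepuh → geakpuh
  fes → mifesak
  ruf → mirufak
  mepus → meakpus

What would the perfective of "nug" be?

minugak

mepus and fes both end in -s yet inflect differently (meakpus, mifesak), so the final letter is not what conditions the rule; the number of vowels is.
"nug" has 1 vowel. The stems with 1 vowel (ruf → mirufak, fes → mifesak) add mi- … -ak around the stem.
The other pattern: stems with 2 vowels insert -ak- after the first vowel.
So nug → minugak.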